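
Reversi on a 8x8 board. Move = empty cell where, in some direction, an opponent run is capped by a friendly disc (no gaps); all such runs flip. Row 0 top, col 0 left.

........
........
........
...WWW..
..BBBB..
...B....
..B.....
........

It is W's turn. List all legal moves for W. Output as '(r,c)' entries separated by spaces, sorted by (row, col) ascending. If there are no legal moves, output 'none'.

(3,1): no bracket -> illegal
(3,2): no bracket -> illegal
(3,6): no bracket -> illegal
(4,1): no bracket -> illegal
(4,6): no bracket -> illegal
(5,1): flips 1 -> legal
(5,2): flips 1 -> legal
(5,4): flips 1 -> legal
(5,5): flips 2 -> legal
(5,6): flips 1 -> legal
(6,1): no bracket -> illegal
(6,3): flips 2 -> legal
(6,4): no bracket -> illegal
(7,1): flips 3 -> legal
(7,2): no bracket -> illegal
(7,3): no bracket -> illegal

Answer: (5,1) (5,2) (5,4) (5,5) (5,6) (6,3) (7,1)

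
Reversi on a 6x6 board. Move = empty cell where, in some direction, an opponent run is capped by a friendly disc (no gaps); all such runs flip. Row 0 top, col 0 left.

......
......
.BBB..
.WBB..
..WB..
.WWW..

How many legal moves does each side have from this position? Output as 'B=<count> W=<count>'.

-- B to move --
(2,0): no bracket -> illegal
(3,0): flips 1 -> legal
(4,0): flips 1 -> legal
(4,1): flips 2 -> legal
(4,4): no bracket -> illegal
(5,0): no bracket -> illegal
(5,4): no bracket -> illegal
B mobility = 3
-- W to move --
(1,0): no bracket -> illegal
(1,1): flips 1 -> legal
(1,2): flips 2 -> legal
(1,3): flips 4 -> legal
(1,4): no bracket -> illegal
(2,0): no bracket -> illegal
(2,4): flips 1 -> legal
(3,0): no bracket -> illegal
(3,4): flips 3 -> legal
(4,1): no bracket -> illegal
(4,4): flips 1 -> legal
(5,4): no bracket -> illegal
W mobility = 6

Answer: B=3 W=6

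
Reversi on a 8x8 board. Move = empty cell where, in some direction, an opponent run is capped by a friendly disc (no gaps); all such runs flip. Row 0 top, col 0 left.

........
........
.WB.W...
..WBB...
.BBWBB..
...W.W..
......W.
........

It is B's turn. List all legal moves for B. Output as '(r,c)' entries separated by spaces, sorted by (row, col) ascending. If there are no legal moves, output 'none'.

(1,0): no bracket -> illegal
(1,1): no bracket -> illegal
(1,2): no bracket -> illegal
(1,3): no bracket -> illegal
(1,4): flips 1 -> legal
(1,5): flips 1 -> legal
(2,0): flips 1 -> legal
(2,3): flips 1 -> legal
(2,5): no bracket -> illegal
(3,0): no bracket -> illegal
(3,1): flips 1 -> legal
(3,5): no bracket -> illegal
(4,6): no bracket -> illegal
(5,2): flips 1 -> legal
(5,4): no bracket -> illegal
(5,6): no bracket -> illegal
(5,7): no bracket -> illegal
(6,2): flips 1 -> legal
(6,3): flips 2 -> legal
(6,4): flips 1 -> legal
(6,5): flips 1 -> legal
(6,7): no bracket -> illegal
(7,5): no bracket -> illegal
(7,6): no bracket -> illegal
(7,7): flips 2 -> legal

Answer: (1,4) (1,5) (2,0) (2,3) (3,1) (5,2) (6,2) (6,3) (6,4) (6,5) (7,7)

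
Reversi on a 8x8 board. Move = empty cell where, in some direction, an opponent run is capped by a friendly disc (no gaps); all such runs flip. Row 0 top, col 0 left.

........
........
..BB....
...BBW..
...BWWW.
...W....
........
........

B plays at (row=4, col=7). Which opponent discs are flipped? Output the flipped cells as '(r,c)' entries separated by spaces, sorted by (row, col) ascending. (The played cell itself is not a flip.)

Answer: (4,4) (4,5) (4,6)

Derivation:
Dir NW: first cell '.' (not opp) -> no flip
Dir N: first cell '.' (not opp) -> no flip
Dir NE: edge -> no flip
Dir W: opp run (4,6) (4,5) (4,4) capped by B -> flip
Dir E: edge -> no flip
Dir SW: first cell '.' (not opp) -> no flip
Dir S: first cell '.' (not opp) -> no flip
Dir SE: edge -> no flip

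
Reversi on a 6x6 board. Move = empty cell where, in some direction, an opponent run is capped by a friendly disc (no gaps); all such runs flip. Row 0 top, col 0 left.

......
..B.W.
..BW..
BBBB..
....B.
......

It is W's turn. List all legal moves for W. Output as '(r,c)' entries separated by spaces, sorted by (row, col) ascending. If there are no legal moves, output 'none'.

(0,1): flips 1 -> legal
(0,2): no bracket -> illegal
(0,3): no bracket -> illegal
(1,1): no bracket -> illegal
(1,3): no bracket -> illegal
(2,0): no bracket -> illegal
(2,1): flips 1 -> legal
(2,4): no bracket -> illegal
(3,4): no bracket -> illegal
(3,5): no bracket -> illegal
(4,0): no bracket -> illegal
(4,1): flips 1 -> legal
(4,2): no bracket -> illegal
(4,3): flips 1 -> legal
(4,5): no bracket -> illegal
(5,3): no bracket -> illegal
(5,4): no bracket -> illegal
(5,5): no bracket -> illegal

Answer: (0,1) (2,1) (4,1) (4,3)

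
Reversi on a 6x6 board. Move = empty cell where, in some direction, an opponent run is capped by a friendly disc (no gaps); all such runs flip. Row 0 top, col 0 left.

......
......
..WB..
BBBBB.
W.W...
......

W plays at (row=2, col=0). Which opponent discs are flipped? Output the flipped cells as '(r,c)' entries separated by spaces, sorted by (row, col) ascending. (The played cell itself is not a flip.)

Answer: (3,0) (3,1)

Derivation:
Dir NW: edge -> no flip
Dir N: first cell '.' (not opp) -> no flip
Dir NE: first cell '.' (not opp) -> no flip
Dir W: edge -> no flip
Dir E: first cell '.' (not opp) -> no flip
Dir SW: edge -> no flip
Dir S: opp run (3,0) capped by W -> flip
Dir SE: opp run (3,1) capped by W -> flip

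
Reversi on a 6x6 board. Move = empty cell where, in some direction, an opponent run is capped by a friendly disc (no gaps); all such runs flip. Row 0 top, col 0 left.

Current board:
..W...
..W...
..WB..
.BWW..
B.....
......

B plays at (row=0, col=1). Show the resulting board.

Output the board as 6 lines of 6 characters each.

Place B at (0,1); scan 8 dirs for brackets.
Dir NW: edge -> no flip
Dir N: edge -> no flip
Dir NE: edge -> no flip
Dir W: first cell '.' (not opp) -> no flip
Dir E: opp run (0,2), next='.' -> no flip
Dir SW: first cell '.' (not opp) -> no flip
Dir S: first cell '.' (not opp) -> no flip
Dir SE: opp run (1,2) capped by B -> flip
All flips: (1,2)

Answer: .BW...
..B...
..WB..
.BWW..
B.....
......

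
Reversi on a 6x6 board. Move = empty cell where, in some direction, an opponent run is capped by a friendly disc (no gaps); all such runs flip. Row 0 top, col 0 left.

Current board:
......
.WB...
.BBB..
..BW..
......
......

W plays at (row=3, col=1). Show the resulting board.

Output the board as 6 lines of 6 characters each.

Answer: ......
.WB...
.WBB..
.WWW..
......
......

Derivation:
Place W at (3,1); scan 8 dirs for brackets.
Dir NW: first cell '.' (not opp) -> no flip
Dir N: opp run (2,1) capped by W -> flip
Dir NE: opp run (2,2), next='.' -> no flip
Dir W: first cell '.' (not opp) -> no flip
Dir E: opp run (3,2) capped by W -> flip
Dir SW: first cell '.' (not opp) -> no flip
Dir S: first cell '.' (not opp) -> no flip
Dir SE: first cell '.' (not opp) -> no flip
All flips: (2,1) (3,2)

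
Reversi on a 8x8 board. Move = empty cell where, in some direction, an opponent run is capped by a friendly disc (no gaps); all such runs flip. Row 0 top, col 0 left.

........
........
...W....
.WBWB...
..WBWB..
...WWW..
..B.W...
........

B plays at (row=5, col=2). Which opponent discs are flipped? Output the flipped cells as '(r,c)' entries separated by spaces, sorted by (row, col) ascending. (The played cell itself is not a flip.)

Answer: (4,2)

Derivation:
Dir NW: first cell '.' (not opp) -> no flip
Dir N: opp run (4,2) capped by B -> flip
Dir NE: first cell 'B' (not opp) -> no flip
Dir W: first cell '.' (not opp) -> no flip
Dir E: opp run (5,3) (5,4) (5,5), next='.' -> no flip
Dir SW: first cell '.' (not opp) -> no flip
Dir S: first cell 'B' (not opp) -> no flip
Dir SE: first cell '.' (not opp) -> no flip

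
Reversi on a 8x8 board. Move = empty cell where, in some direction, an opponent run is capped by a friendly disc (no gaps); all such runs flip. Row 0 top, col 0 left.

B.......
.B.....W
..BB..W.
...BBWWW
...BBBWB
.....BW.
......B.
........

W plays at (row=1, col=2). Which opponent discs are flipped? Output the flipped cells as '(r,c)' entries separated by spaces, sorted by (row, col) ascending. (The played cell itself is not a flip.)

Dir NW: first cell '.' (not opp) -> no flip
Dir N: first cell '.' (not opp) -> no flip
Dir NE: first cell '.' (not opp) -> no flip
Dir W: opp run (1,1), next='.' -> no flip
Dir E: first cell '.' (not opp) -> no flip
Dir SW: first cell '.' (not opp) -> no flip
Dir S: opp run (2,2), next='.' -> no flip
Dir SE: opp run (2,3) (3,4) (4,5) capped by W -> flip

Answer: (2,3) (3,4) (4,5)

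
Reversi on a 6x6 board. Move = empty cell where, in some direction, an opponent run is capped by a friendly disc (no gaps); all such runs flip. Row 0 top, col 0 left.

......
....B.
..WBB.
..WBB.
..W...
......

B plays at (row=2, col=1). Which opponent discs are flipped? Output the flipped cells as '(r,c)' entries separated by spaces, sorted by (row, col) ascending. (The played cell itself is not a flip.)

Answer: (2,2)

Derivation:
Dir NW: first cell '.' (not opp) -> no flip
Dir N: first cell '.' (not opp) -> no flip
Dir NE: first cell '.' (not opp) -> no flip
Dir W: first cell '.' (not opp) -> no flip
Dir E: opp run (2,2) capped by B -> flip
Dir SW: first cell '.' (not opp) -> no flip
Dir S: first cell '.' (not opp) -> no flip
Dir SE: opp run (3,2), next='.' -> no flip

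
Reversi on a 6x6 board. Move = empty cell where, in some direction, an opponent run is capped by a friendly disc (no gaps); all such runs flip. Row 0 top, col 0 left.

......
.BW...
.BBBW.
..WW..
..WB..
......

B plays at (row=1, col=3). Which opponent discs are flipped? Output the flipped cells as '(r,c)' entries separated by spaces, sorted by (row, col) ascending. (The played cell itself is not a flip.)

Answer: (1,2)

Derivation:
Dir NW: first cell '.' (not opp) -> no flip
Dir N: first cell '.' (not opp) -> no flip
Dir NE: first cell '.' (not opp) -> no flip
Dir W: opp run (1,2) capped by B -> flip
Dir E: first cell '.' (not opp) -> no flip
Dir SW: first cell 'B' (not opp) -> no flip
Dir S: first cell 'B' (not opp) -> no flip
Dir SE: opp run (2,4), next='.' -> no flip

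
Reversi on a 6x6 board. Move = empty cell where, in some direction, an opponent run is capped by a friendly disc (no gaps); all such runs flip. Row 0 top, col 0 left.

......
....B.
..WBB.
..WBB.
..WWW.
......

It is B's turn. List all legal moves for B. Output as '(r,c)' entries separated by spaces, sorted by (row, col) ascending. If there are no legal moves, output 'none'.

Answer: (1,1) (2,1) (3,1) (4,1) (5,1) (5,2) (5,3) (5,4) (5,5)

Derivation:
(1,1): flips 1 -> legal
(1,2): no bracket -> illegal
(1,3): no bracket -> illegal
(2,1): flips 1 -> legal
(3,1): flips 1 -> legal
(3,5): no bracket -> illegal
(4,1): flips 1 -> legal
(4,5): no bracket -> illegal
(5,1): flips 1 -> legal
(5,2): flips 1 -> legal
(5,3): flips 1 -> legal
(5,4): flips 1 -> legal
(5,5): flips 1 -> legal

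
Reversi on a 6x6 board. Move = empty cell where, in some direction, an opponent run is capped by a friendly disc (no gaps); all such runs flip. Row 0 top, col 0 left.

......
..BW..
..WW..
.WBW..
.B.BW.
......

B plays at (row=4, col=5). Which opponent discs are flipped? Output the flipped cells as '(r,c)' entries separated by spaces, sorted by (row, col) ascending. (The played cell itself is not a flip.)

Answer: (4,4)

Derivation:
Dir NW: first cell '.' (not opp) -> no flip
Dir N: first cell '.' (not opp) -> no flip
Dir NE: edge -> no flip
Dir W: opp run (4,4) capped by B -> flip
Dir E: edge -> no flip
Dir SW: first cell '.' (not opp) -> no flip
Dir S: first cell '.' (not opp) -> no flip
Dir SE: edge -> no flip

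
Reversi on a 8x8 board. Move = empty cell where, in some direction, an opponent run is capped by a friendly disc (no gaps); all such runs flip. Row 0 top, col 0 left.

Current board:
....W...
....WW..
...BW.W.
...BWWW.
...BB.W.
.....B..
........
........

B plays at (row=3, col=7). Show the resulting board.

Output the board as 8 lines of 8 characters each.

Place B at (3,7); scan 8 dirs for brackets.
Dir NW: opp run (2,6) (1,5) (0,4), next=edge -> no flip
Dir N: first cell '.' (not opp) -> no flip
Dir NE: edge -> no flip
Dir W: opp run (3,6) (3,5) (3,4) capped by B -> flip
Dir E: edge -> no flip
Dir SW: opp run (4,6) capped by B -> flip
Dir S: first cell '.' (not opp) -> no flip
Dir SE: edge -> no flip
All flips: (3,4) (3,5) (3,6) (4,6)

Answer: ....W...
....WW..
...BW.W.
...BBBBB
...BB.B.
.....B..
........
........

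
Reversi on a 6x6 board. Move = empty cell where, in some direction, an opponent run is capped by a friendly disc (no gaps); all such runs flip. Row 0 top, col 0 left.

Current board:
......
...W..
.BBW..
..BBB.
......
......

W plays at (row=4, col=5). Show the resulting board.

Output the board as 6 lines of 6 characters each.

Answer: ......
...W..
.BBW..
..BBW.
.....W
......

Derivation:
Place W at (4,5); scan 8 dirs for brackets.
Dir NW: opp run (3,4) capped by W -> flip
Dir N: first cell '.' (not opp) -> no flip
Dir NE: edge -> no flip
Dir W: first cell '.' (not opp) -> no flip
Dir E: edge -> no flip
Dir SW: first cell '.' (not opp) -> no flip
Dir S: first cell '.' (not opp) -> no flip
Dir SE: edge -> no flip
All flips: (3,4)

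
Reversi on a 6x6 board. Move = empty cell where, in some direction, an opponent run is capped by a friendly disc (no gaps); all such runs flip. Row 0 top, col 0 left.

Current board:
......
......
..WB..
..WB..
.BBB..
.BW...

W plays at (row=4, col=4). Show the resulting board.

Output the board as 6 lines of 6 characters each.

Place W at (4,4); scan 8 dirs for brackets.
Dir NW: opp run (3,3) capped by W -> flip
Dir N: first cell '.' (not opp) -> no flip
Dir NE: first cell '.' (not opp) -> no flip
Dir W: opp run (4,3) (4,2) (4,1), next='.' -> no flip
Dir E: first cell '.' (not opp) -> no flip
Dir SW: first cell '.' (not opp) -> no flip
Dir S: first cell '.' (not opp) -> no flip
Dir SE: first cell '.' (not opp) -> no flip
All flips: (3,3)

Answer: ......
......
..WB..
..WW..
.BBBW.
.BW...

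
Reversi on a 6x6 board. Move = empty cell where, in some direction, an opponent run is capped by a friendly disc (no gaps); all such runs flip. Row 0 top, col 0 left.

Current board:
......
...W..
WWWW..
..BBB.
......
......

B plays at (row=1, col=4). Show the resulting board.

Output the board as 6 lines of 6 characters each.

Answer: ......
...WB.
WWWB..
..BBB.
......
......

Derivation:
Place B at (1,4); scan 8 dirs for brackets.
Dir NW: first cell '.' (not opp) -> no flip
Dir N: first cell '.' (not opp) -> no flip
Dir NE: first cell '.' (not opp) -> no flip
Dir W: opp run (1,3), next='.' -> no flip
Dir E: first cell '.' (not opp) -> no flip
Dir SW: opp run (2,3) capped by B -> flip
Dir S: first cell '.' (not opp) -> no flip
Dir SE: first cell '.' (not opp) -> no flip
All flips: (2,3)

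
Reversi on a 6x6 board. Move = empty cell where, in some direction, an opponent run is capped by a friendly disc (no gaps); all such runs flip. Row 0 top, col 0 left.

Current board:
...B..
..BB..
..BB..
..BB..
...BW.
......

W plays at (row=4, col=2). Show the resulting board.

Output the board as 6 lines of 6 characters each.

Answer: ...B..
..BB..
..BB..
..BB..
..WWW.
......

Derivation:
Place W at (4,2); scan 8 dirs for brackets.
Dir NW: first cell '.' (not opp) -> no flip
Dir N: opp run (3,2) (2,2) (1,2), next='.' -> no flip
Dir NE: opp run (3,3), next='.' -> no flip
Dir W: first cell '.' (not opp) -> no flip
Dir E: opp run (4,3) capped by W -> flip
Dir SW: first cell '.' (not opp) -> no flip
Dir S: first cell '.' (not opp) -> no flip
Dir SE: first cell '.' (not opp) -> no flip
All flips: (4,3)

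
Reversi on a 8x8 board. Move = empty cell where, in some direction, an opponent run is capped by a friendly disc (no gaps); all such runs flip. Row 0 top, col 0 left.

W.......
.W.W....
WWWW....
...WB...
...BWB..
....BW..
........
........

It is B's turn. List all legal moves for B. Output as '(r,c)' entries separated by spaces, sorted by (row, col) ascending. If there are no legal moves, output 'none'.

Answer: (0,3) (1,2) (3,2) (5,6) (6,5)

Derivation:
(0,1): no bracket -> illegal
(0,2): no bracket -> illegal
(0,3): flips 3 -> legal
(0,4): no bracket -> illegal
(1,0): no bracket -> illegal
(1,2): flips 1 -> legal
(1,4): no bracket -> illegal
(2,4): no bracket -> illegal
(3,0): no bracket -> illegal
(3,1): no bracket -> illegal
(3,2): flips 1 -> legal
(3,5): no bracket -> illegal
(4,2): no bracket -> illegal
(4,6): no bracket -> illegal
(5,3): no bracket -> illegal
(5,6): flips 1 -> legal
(6,4): no bracket -> illegal
(6,5): flips 1 -> legal
(6,6): no bracket -> illegal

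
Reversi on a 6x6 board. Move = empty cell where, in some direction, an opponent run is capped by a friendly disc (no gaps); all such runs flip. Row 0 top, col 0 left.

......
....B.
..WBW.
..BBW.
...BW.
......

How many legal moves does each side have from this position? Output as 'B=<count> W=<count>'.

Answer: B=9 W=5

Derivation:
-- B to move --
(1,1): flips 1 -> legal
(1,2): flips 1 -> legal
(1,3): no bracket -> illegal
(1,5): flips 1 -> legal
(2,1): flips 1 -> legal
(2,5): flips 2 -> legal
(3,1): no bracket -> illegal
(3,5): flips 1 -> legal
(4,5): flips 2 -> legal
(5,3): no bracket -> illegal
(5,4): flips 3 -> legal
(5,5): flips 1 -> legal
B mobility = 9
-- W to move --
(0,3): no bracket -> illegal
(0,4): flips 1 -> legal
(0,5): no bracket -> illegal
(1,2): flips 1 -> legal
(1,3): no bracket -> illegal
(1,5): no bracket -> illegal
(2,1): no bracket -> illegal
(2,5): no bracket -> illegal
(3,1): flips 2 -> legal
(4,1): no bracket -> illegal
(4,2): flips 3 -> legal
(5,2): flips 1 -> legal
(5,3): no bracket -> illegal
(5,4): no bracket -> illegal
W mobility = 5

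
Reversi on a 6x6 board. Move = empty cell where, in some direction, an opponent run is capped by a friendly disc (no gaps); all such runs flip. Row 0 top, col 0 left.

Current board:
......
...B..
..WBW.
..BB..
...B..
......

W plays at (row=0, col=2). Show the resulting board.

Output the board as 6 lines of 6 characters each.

Place W at (0,2); scan 8 dirs for brackets.
Dir NW: edge -> no flip
Dir N: edge -> no flip
Dir NE: edge -> no flip
Dir W: first cell '.' (not opp) -> no flip
Dir E: first cell '.' (not opp) -> no flip
Dir SW: first cell '.' (not opp) -> no flip
Dir S: first cell '.' (not opp) -> no flip
Dir SE: opp run (1,3) capped by W -> flip
All flips: (1,3)

Answer: ..W...
...W..
..WBW.
..BB..
...B..
......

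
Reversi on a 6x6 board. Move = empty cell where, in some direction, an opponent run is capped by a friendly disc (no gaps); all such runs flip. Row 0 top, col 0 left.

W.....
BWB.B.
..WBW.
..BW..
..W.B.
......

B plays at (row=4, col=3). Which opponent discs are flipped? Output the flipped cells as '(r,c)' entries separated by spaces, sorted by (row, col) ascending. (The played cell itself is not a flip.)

Answer: (3,3)

Derivation:
Dir NW: first cell 'B' (not opp) -> no flip
Dir N: opp run (3,3) capped by B -> flip
Dir NE: first cell '.' (not opp) -> no flip
Dir W: opp run (4,2), next='.' -> no flip
Dir E: first cell 'B' (not opp) -> no flip
Dir SW: first cell '.' (not opp) -> no flip
Dir S: first cell '.' (not opp) -> no flip
Dir SE: first cell '.' (not opp) -> no flip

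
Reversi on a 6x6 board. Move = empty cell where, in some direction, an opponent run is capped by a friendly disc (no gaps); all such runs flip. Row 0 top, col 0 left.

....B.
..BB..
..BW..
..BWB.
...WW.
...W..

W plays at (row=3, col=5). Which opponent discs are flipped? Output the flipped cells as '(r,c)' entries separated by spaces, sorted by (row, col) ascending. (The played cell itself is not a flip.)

Dir NW: first cell '.' (not opp) -> no flip
Dir N: first cell '.' (not opp) -> no flip
Dir NE: edge -> no flip
Dir W: opp run (3,4) capped by W -> flip
Dir E: edge -> no flip
Dir SW: first cell 'W' (not opp) -> no flip
Dir S: first cell '.' (not opp) -> no flip
Dir SE: edge -> no flip

Answer: (3,4)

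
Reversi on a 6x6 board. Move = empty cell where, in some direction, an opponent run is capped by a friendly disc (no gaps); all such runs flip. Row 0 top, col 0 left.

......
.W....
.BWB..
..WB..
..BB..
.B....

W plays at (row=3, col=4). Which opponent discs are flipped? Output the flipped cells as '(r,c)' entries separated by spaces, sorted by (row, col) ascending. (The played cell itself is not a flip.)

Dir NW: opp run (2,3), next='.' -> no flip
Dir N: first cell '.' (not opp) -> no flip
Dir NE: first cell '.' (not opp) -> no flip
Dir W: opp run (3,3) capped by W -> flip
Dir E: first cell '.' (not opp) -> no flip
Dir SW: opp run (4,3), next='.' -> no flip
Dir S: first cell '.' (not opp) -> no flip
Dir SE: first cell '.' (not opp) -> no flip

Answer: (3,3)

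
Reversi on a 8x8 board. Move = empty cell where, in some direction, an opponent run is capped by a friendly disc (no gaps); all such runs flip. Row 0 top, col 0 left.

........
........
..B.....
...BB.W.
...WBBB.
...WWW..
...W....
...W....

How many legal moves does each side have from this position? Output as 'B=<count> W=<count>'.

-- B to move --
(2,5): no bracket -> illegal
(2,6): flips 1 -> legal
(2,7): flips 1 -> legal
(3,2): no bracket -> illegal
(3,5): no bracket -> illegal
(3,7): no bracket -> illegal
(4,2): flips 1 -> legal
(4,7): no bracket -> illegal
(5,2): flips 1 -> legal
(5,6): no bracket -> illegal
(6,2): flips 1 -> legal
(6,4): flips 2 -> legal
(6,5): flips 1 -> legal
(6,6): flips 1 -> legal
(7,2): flips 2 -> legal
(7,4): no bracket -> illegal
B mobility = 9
-- W to move --
(1,1): flips 3 -> legal
(1,2): no bracket -> illegal
(1,3): no bracket -> illegal
(2,1): no bracket -> illegal
(2,3): flips 1 -> legal
(2,4): flips 2 -> legal
(2,5): flips 1 -> legal
(3,1): no bracket -> illegal
(3,2): no bracket -> illegal
(3,5): flips 2 -> legal
(3,7): flips 1 -> legal
(4,2): no bracket -> illegal
(4,7): flips 3 -> legal
(5,6): flips 1 -> legal
(5,7): no bracket -> illegal
W mobility = 8

Answer: B=9 W=8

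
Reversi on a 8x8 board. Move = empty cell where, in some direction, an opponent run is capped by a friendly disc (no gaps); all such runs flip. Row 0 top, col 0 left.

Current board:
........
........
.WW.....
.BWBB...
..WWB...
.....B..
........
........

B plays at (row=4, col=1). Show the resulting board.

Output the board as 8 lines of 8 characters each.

Answer: ........
........
.WW.....
.BWBB...
.BBBB...
.....B..
........
........

Derivation:
Place B at (4,1); scan 8 dirs for brackets.
Dir NW: first cell '.' (not opp) -> no flip
Dir N: first cell 'B' (not opp) -> no flip
Dir NE: opp run (3,2), next='.' -> no flip
Dir W: first cell '.' (not opp) -> no flip
Dir E: opp run (4,2) (4,3) capped by B -> flip
Dir SW: first cell '.' (not opp) -> no flip
Dir S: first cell '.' (not opp) -> no flip
Dir SE: first cell '.' (not opp) -> no flip
All flips: (4,2) (4,3)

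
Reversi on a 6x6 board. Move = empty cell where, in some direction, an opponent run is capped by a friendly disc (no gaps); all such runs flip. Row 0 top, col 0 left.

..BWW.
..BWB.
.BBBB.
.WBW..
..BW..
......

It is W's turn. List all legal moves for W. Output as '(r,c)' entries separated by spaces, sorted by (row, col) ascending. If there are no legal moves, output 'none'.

Answer: (0,1) (1,0) (1,1) (1,5) (2,5) (3,0) (3,4) (3,5) (4,1) (5,1) (5,3)

Derivation:
(0,1): flips 1 -> legal
(0,5): no bracket -> illegal
(1,0): flips 2 -> legal
(1,1): flips 3 -> legal
(1,5): flips 2 -> legal
(2,0): no bracket -> illegal
(2,5): flips 1 -> legal
(3,0): flips 2 -> legal
(3,4): flips 2 -> legal
(3,5): flips 1 -> legal
(4,1): flips 1 -> legal
(5,1): flips 1 -> legal
(5,2): no bracket -> illegal
(5,3): flips 1 -> legal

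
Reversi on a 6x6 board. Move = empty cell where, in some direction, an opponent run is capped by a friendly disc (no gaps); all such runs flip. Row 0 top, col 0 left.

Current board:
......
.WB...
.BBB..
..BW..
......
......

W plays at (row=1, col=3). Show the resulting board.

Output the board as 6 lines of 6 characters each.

Place W at (1,3); scan 8 dirs for brackets.
Dir NW: first cell '.' (not opp) -> no flip
Dir N: first cell '.' (not opp) -> no flip
Dir NE: first cell '.' (not opp) -> no flip
Dir W: opp run (1,2) capped by W -> flip
Dir E: first cell '.' (not opp) -> no flip
Dir SW: opp run (2,2), next='.' -> no flip
Dir S: opp run (2,3) capped by W -> flip
Dir SE: first cell '.' (not opp) -> no flip
All flips: (1,2) (2,3)

Answer: ......
.WWW..
.BBW..
..BW..
......
......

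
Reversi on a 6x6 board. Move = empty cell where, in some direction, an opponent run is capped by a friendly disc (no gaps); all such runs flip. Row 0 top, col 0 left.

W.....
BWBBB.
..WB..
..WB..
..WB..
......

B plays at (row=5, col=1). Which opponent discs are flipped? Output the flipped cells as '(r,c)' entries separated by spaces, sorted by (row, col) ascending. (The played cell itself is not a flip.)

Answer: (4,2)

Derivation:
Dir NW: first cell '.' (not opp) -> no flip
Dir N: first cell '.' (not opp) -> no flip
Dir NE: opp run (4,2) capped by B -> flip
Dir W: first cell '.' (not opp) -> no flip
Dir E: first cell '.' (not opp) -> no flip
Dir SW: edge -> no flip
Dir S: edge -> no flip
Dir SE: edge -> no flip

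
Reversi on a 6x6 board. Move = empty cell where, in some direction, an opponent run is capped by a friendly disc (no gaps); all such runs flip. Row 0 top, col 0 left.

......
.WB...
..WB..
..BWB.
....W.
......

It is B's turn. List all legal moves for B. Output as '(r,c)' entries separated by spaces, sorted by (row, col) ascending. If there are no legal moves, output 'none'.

(0,0): no bracket -> illegal
(0,1): no bracket -> illegal
(0,2): no bracket -> illegal
(1,0): flips 1 -> legal
(1,3): no bracket -> illegal
(2,0): no bracket -> illegal
(2,1): flips 1 -> legal
(2,4): no bracket -> illegal
(3,1): no bracket -> illegal
(3,5): no bracket -> illegal
(4,2): no bracket -> illegal
(4,3): flips 1 -> legal
(4,5): no bracket -> illegal
(5,3): no bracket -> illegal
(5,4): flips 1 -> legal
(5,5): no bracket -> illegal

Answer: (1,0) (2,1) (4,3) (5,4)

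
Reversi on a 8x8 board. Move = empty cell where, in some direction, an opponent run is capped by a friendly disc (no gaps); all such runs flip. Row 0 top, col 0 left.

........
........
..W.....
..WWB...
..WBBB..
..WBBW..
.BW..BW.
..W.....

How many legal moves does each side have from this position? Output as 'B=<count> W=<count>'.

Answer: B=11 W=10

Derivation:
-- B to move --
(1,1): flips 2 -> legal
(1,2): no bracket -> illegal
(1,3): no bracket -> illegal
(2,1): flips 1 -> legal
(2,3): flips 1 -> legal
(2,4): no bracket -> illegal
(3,1): flips 3 -> legal
(4,1): flips 1 -> legal
(4,6): no bracket -> illegal
(5,1): flips 1 -> legal
(5,6): flips 1 -> legal
(5,7): no bracket -> illegal
(6,3): flips 1 -> legal
(6,4): no bracket -> illegal
(6,7): flips 1 -> legal
(7,1): flips 1 -> legal
(7,3): no bracket -> illegal
(7,5): no bracket -> illegal
(7,6): no bracket -> illegal
(7,7): flips 2 -> legal
B mobility = 11
-- W to move --
(2,3): no bracket -> illegal
(2,4): no bracket -> illegal
(2,5): flips 2 -> legal
(3,5): flips 4 -> legal
(3,6): no bracket -> illegal
(4,6): flips 3 -> legal
(5,0): flips 1 -> legal
(5,1): no bracket -> illegal
(5,6): no bracket -> illegal
(6,0): flips 1 -> legal
(6,3): flips 2 -> legal
(6,4): flips 2 -> legal
(7,0): flips 1 -> legal
(7,1): no bracket -> illegal
(7,4): no bracket -> illegal
(7,5): flips 1 -> legal
(7,6): flips 3 -> legal
W mobility = 10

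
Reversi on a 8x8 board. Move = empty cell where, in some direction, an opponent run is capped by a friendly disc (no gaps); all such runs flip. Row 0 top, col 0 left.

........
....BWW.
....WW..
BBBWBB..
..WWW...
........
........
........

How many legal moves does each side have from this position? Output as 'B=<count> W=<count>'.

-- B to move --
(0,4): no bracket -> illegal
(0,5): flips 2 -> legal
(0,6): no bracket -> illegal
(0,7): flips 2 -> legal
(1,3): flips 1 -> legal
(1,7): flips 2 -> legal
(2,2): no bracket -> illegal
(2,3): no bracket -> illegal
(2,6): no bracket -> illegal
(2,7): no bracket -> illegal
(3,6): flips 1 -> legal
(4,1): no bracket -> illegal
(4,5): no bracket -> illegal
(5,1): no bracket -> illegal
(5,2): flips 2 -> legal
(5,3): flips 2 -> legal
(5,4): flips 2 -> legal
(5,5): no bracket -> illegal
B mobility = 8
-- W to move --
(0,3): flips 1 -> legal
(0,4): flips 1 -> legal
(0,5): no bracket -> illegal
(1,3): flips 1 -> legal
(2,0): flips 1 -> legal
(2,1): flips 1 -> legal
(2,2): flips 1 -> legal
(2,3): no bracket -> illegal
(2,6): flips 1 -> legal
(3,6): flips 2 -> legal
(4,0): no bracket -> illegal
(4,1): no bracket -> illegal
(4,5): flips 1 -> legal
(4,6): flips 1 -> legal
W mobility = 10

Answer: B=8 W=10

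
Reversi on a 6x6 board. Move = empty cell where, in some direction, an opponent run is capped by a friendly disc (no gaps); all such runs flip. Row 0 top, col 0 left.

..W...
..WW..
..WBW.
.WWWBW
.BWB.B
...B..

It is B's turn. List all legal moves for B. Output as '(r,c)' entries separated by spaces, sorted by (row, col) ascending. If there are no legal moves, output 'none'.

(0,1): flips 1 -> legal
(0,3): flips 1 -> legal
(0,4): no bracket -> illegal
(1,1): no bracket -> illegal
(1,4): flips 1 -> legal
(1,5): no bracket -> illegal
(2,0): flips 2 -> legal
(2,1): flips 3 -> legal
(2,5): flips 2 -> legal
(3,0): flips 3 -> legal
(4,0): no bracket -> illegal
(4,4): no bracket -> illegal
(5,1): no bracket -> illegal
(5,2): no bracket -> illegal

Answer: (0,1) (0,3) (1,4) (2,0) (2,1) (2,5) (3,0)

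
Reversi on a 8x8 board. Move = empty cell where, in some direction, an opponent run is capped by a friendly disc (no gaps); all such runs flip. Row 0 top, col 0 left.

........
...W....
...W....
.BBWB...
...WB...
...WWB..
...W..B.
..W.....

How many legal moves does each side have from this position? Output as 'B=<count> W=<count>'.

Answer: B=8 W=9

Derivation:
-- B to move --
(0,2): no bracket -> illegal
(0,3): no bracket -> illegal
(0,4): no bracket -> illegal
(1,2): flips 1 -> legal
(1,4): flips 1 -> legal
(2,2): flips 1 -> legal
(2,4): no bracket -> illegal
(4,2): flips 1 -> legal
(4,5): no bracket -> illegal
(5,2): flips 3 -> legal
(6,1): no bracket -> illegal
(6,2): flips 1 -> legal
(6,4): flips 1 -> legal
(6,5): flips 2 -> legal
(7,1): no bracket -> illegal
(7,3): no bracket -> illegal
(7,4): no bracket -> illegal
B mobility = 8
-- W to move --
(2,0): no bracket -> illegal
(2,1): flips 1 -> legal
(2,2): no bracket -> illegal
(2,4): flips 2 -> legal
(2,5): flips 1 -> legal
(3,0): flips 2 -> legal
(3,5): flips 2 -> legal
(4,0): no bracket -> illegal
(4,1): flips 1 -> legal
(4,2): no bracket -> illegal
(4,5): flips 2 -> legal
(4,6): no bracket -> illegal
(5,6): flips 1 -> legal
(5,7): no bracket -> illegal
(6,4): no bracket -> illegal
(6,5): no bracket -> illegal
(6,7): no bracket -> illegal
(7,5): no bracket -> illegal
(7,6): no bracket -> illegal
(7,7): flips 3 -> legal
W mobility = 9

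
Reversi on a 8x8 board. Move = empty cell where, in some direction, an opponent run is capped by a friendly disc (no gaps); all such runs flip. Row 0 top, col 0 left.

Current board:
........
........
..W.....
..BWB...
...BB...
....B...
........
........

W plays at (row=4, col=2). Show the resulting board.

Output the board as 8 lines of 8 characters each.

Answer: ........
........
..W.....
..WWB...
..WBB...
....B...
........
........

Derivation:
Place W at (4,2); scan 8 dirs for brackets.
Dir NW: first cell '.' (not opp) -> no flip
Dir N: opp run (3,2) capped by W -> flip
Dir NE: first cell 'W' (not opp) -> no flip
Dir W: first cell '.' (not opp) -> no flip
Dir E: opp run (4,3) (4,4), next='.' -> no flip
Dir SW: first cell '.' (not opp) -> no flip
Dir S: first cell '.' (not opp) -> no flip
Dir SE: first cell '.' (not opp) -> no flip
All flips: (3,2)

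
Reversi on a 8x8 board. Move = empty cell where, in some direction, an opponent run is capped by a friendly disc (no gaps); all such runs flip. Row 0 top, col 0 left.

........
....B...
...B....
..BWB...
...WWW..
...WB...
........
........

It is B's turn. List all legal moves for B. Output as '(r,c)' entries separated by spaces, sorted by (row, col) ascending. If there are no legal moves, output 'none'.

Answer: (3,6) (5,2) (5,6) (6,3)

Derivation:
(2,2): no bracket -> illegal
(2,4): no bracket -> illegal
(3,5): no bracket -> illegal
(3,6): flips 1 -> legal
(4,2): no bracket -> illegal
(4,6): no bracket -> illegal
(5,2): flips 2 -> legal
(5,5): no bracket -> illegal
(5,6): flips 1 -> legal
(6,2): no bracket -> illegal
(6,3): flips 3 -> legal
(6,4): no bracket -> illegal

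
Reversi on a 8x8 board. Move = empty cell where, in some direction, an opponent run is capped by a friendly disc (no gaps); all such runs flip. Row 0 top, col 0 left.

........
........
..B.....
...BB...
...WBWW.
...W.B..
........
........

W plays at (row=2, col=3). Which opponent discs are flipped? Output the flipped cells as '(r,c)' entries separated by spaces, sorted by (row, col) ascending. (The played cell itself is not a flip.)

Dir NW: first cell '.' (not opp) -> no flip
Dir N: first cell '.' (not opp) -> no flip
Dir NE: first cell '.' (not opp) -> no flip
Dir W: opp run (2,2), next='.' -> no flip
Dir E: first cell '.' (not opp) -> no flip
Dir SW: first cell '.' (not opp) -> no flip
Dir S: opp run (3,3) capped by W -> flip
Dir SE: opp run (3,4) capped by W -> flip

Answer: (3,3) (3,4)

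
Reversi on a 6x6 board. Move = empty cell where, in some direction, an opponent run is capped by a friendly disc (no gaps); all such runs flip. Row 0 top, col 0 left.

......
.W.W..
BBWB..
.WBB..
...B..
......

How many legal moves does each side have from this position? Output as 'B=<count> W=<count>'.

Answer: B=8 W=5

Derivation:
-- B to move --
(0,0): flips 2 -> legal
(0,1): flips 1 -> legal
(0,2): flips 1 -> legal
(0,3): flips 1 -> legal
(0,4): no bracket -> illegal
(1,0): no bracket -> illegal
(1,2): flips 1 -> legal
(1,4): no bracket -> illegal
(2,4): no bracket -> illegal
(3,0): flips 1 -> legal
(4,0): no bracket -> illegal
(4,1): flips 1 -> legal
(4,2): flips 1 -> legal
B mobility = 8
-- W to move --
(1,0): no bracket -> illegal
(1,2): no bracket -> illegal
(1,4): no bracket -> illegal
(2,4): flips 1 -> legal
(3,0): no bracket -> illegal
(3,4): flips 2 -> legal
(4,1): no bracket -> illegal
(4,2): flips 1 -> legal
(4,4): flips 1 -> legal
(5,2): no bracket -> illegal
(5,3): flips 3 -> legal
(5,4): no bracket -> illegal
W mobility = 5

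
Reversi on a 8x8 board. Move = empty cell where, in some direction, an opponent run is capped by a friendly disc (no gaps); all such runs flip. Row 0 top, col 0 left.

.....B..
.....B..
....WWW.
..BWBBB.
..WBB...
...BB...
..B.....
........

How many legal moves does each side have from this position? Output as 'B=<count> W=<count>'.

-- B to move --
(1,3): flips 1 -> legal
(1,4): flips 2 -> legal
(1,6): flips 2 -> legal
(1,7): flips 1 -> legal
(2,2): flips 1 -> legal
(2,3): flips 1 -> legal
(2,7): no bracket -> illegal
(3,1): flips 1 -> legal
(3,7): flips 1 -> legal
(4,1): flips 1 -> legal
(5,1): flips 3 -> legal
(5,2): flips 1 -> legal
B mobility = 11
-- W to move --
(0,4): flips 1 -> legal
(0,6): flips 1 -> legal
(1,4): no bracket -> illegal
(1,6): no bracket -> illegal
(2,1): no bracket -> illegal
(2,2): flips 1 -> legal
(2,3): no bracket -> illegal
(2,7): no bracket -> illegal
(3,1): flips 1 -> legal
(3,7): flips 3 -> legal
(4,1): no bracket -> illegal
(4,5): flips 3 -> legal
(4,6): flips 2 -> legal
(4,7): flips 1 -> legal
(5,1): no bracket -> illegal
(5,2): flips 2 -> legal
(5,5): flips 1 -> legal
(6,1): no bracket -> illegal
(6,3): flips 2 -> legal
(6,4): flips 4 -> legal
(6,5): no bracket -> illegal
(7,1): flips 4 -> legal
(7,2): no bracket -> illegal
(7,3): no bracket -> illegal
W mobility = 13

Answer: B=11 W=13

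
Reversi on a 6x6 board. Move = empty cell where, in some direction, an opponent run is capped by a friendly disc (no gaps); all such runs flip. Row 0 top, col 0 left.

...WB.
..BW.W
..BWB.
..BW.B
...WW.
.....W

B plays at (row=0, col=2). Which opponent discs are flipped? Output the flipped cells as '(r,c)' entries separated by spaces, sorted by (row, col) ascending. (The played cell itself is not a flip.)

Answer: (0,3) (1,3)

Derivation:
Dir NW: edge -> no flip
Dir N: edge -> no flip
Dir NE: edge -> no flip
Dir W: first cell '.' (not opp) -> no flip
Dir E: opp run (0,3) capped by B -> flip
Dir SW: first cell '.' (not opp) -> no flip
Dir S: first cell 'B' (not opp) -> no flip
Dir SE: opp run (1,3) capped by B -> flip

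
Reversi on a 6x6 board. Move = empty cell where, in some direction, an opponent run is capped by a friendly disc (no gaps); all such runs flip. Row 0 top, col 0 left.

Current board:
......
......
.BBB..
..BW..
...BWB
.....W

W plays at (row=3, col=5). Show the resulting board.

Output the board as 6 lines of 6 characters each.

Answer: ......
......
.BBB..
..BW.W
...BWW
.....W

Derivation:
Place W at (3,5); scan 8 dirs for brackets.
Dir NW: first cell '.' (not opp) -> no flip
Dir N: first cell '.' (not opp) -> no flip
Dir NE: edge -> no flip
Dir W: first cell '.' (not opp) -> no flip
Dir E: edge -> no flip
Dir SW: first cell 'W' (not opp) -> no flip
Dir S: opp run (4,5) capped by W -> flip
Dir SE: edge -> no flip
All flips: (4,5)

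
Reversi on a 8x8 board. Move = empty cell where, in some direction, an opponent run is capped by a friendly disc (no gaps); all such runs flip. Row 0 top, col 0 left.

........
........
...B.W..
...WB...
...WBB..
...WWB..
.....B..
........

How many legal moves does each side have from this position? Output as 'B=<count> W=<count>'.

Answer: B=8 W=8

Derivation:
-- B to move --
(1,4): no bracket -> illegal
(1,5): no bracket -> illegal
(1,6): flips 1 -> legal
(2,2): flips 1 -> legal
(2,4): no bracket -> illegal
(2,6): no bracket -> illegal
(3,2): flips 3 -> legal
(3,5): no bracket -> illegal
(3,6): no bracket -> illegal
(4,2): flips 1 -> legal
(5,2): flips 3 -> legal
(6,2): flips 1 -> legal
(6,3): flips 4 -> legal
(6,4): flips 1 -> legal
B mobility = 8
-- W to move --
(1,2): no bracket -> illegal
(1,3): flips 1 -> legal
(1,4): no bracket -> illegal
(2,2): no bracket -> illegal
(2,4): flips 2 -> legal
(3,2): no bracket -> illegal
(3,5): flips 2 -> legal
(3,6): flips 1 -> legal
(4,6): flips 2 -> legal
(5,6): flips 1 -> legal
(6,4): no bracket -> illegal
(6,6): flips 2 -> legal
(7,4): no bracket -> illegal
(7,5): no bracket -> illegal
(7,6): flips 1 -> legal
W mobility = 8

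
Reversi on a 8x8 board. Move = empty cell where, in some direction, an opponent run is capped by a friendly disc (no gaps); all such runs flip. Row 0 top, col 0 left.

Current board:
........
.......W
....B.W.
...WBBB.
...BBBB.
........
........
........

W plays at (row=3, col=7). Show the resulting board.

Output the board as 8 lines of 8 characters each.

Answer: ........
.......W
....B.W.
...WWWWW
...BBBB.
........
........
........

Derivation:
Place W at (3,7); scan 8 dirs for brackets.
Dir NW: first cell 'W' (not opp) -> no flip
Dir N: first cell '.' (not opp) -> no flip
Dir NE: edge -> no flip
Dir W: opp run (3,6) (3,5) (3,4) capped by W -> flip
Dir E: edge -> no flip
Dir SW: opp run (4,6), next='.' -> no flip
Dir S: first cell '.' (not opp) -> no flip
Dir SE: edge -> no flip
All flips: (3,4) (3,5) (3,6)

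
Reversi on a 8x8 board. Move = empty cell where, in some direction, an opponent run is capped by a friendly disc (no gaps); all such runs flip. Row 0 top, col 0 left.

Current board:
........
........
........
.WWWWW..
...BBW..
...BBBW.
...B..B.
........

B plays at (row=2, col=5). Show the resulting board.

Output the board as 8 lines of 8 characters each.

Answer: ........
........
.....B..
.WWWBB..
...BBB..
...BBBW.
...B..B.
........

Derivation:
Place B at (2,5); scan 8 dirs for brackets.
Dir NW: first cell '.' (not opp) -> no flip
Dir N: first cell '.' (not opp) -> no flip
Dir NE: first cell '.' (not opp) -> no flip
Dir W: first cell '.' (not opp) -> no flip
Dir E: first cell '.' (not opp) -> no flip
Dir SW: opp run (3,4) capped by B -> flip
Dir S: opp run (3,5) (4,5) capped by B -> flip
Dir SE: first cell '.' (not opp) -> no flip
All flips: (3,4) (3,5) (4,5)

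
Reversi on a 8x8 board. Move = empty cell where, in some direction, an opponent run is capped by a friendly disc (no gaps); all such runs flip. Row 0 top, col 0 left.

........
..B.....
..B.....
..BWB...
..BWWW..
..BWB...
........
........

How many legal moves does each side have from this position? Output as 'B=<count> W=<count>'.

-- B to move --
(2,3): no bracket -> illegal
(2,4): flips 1 -> legal
(3,5): no bracket -> illegal
(3,6): flips 1 -> legal
(4,6): flips 3 -> legal
(5,5): flips 2 -> legal
(5,6): flips 1 -> legal
(6,2): no bracket -> illegal
(6,3): no bracket -> illegal
(6,4): flips 1 -> legal
B mobility = 6
-- W to move --
(0,1): no bracket -> illegal
(0,2): no bracket -> illegal
(0,3): no bracket -> illegal
(1,1): flips 1 -> legal
(1,3): no bracket -> illegal
(2,1): flips 1 -> legal
(2,3): flips 1 -> legal
(2,4): flips 1 -> legal
(2,5): flips 1 -> legal
(3,1): flips 2 -> legal
(3,5): flips 1 -> legal
(4,1): flips 1 -> legal
(5,1): flips 2 -> legal
(5,5): flips 1 -> legal
(6,1): flips 1 -> legal
(6,2): no bracket -> illegal
(6,3): flips 1 -> legal
(6,4): flips 1 -> legal
(6,5): flips 1 -> legal
W mobility = 14

Answer: B=6 W=14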